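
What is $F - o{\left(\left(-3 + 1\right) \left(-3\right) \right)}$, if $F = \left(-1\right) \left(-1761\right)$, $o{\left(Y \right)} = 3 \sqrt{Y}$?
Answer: $1761 - 3 \sqrt{6} \approx 1753.7$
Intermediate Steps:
$F = 1761$
$F - o{\left(\left(-3 + 1\right) \left(-3\right) \right)} = 1761 - 3 \sqrt{\left(-3 + 1\right) \left(-3\right)} = 1761 - 3 \sqrt{\left(-2\right) \left(-3\right)} = 1761 - 3 \sqrt{6}$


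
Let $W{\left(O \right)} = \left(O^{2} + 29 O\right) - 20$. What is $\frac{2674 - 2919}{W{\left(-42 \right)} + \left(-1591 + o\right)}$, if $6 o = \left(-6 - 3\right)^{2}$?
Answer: $\frac{490}{2103} \approx 0.233$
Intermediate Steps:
$o = \frac{27}{2}$ ($o = \frac{\left(-6 - 3\right)^{2}}{6} = \frac{\left(-9\right)^{2}}{6} = \frac{1}{6} \cdot 81 = \frac{27}{2} \approx 13.5$)
$W{\left(O \right)} = -20 + O^{2} + 29 O$
$\frac{2674 - 2919}{W{\left(-42 \right)} + \left(-1591 + o\right)} = \frac{2674 - 2919}{\left(-20 + \left(-42\right)^{2} + 29 \left(-42\right)\right) + \left(-1591 + \frac{27}{2}\right)} = - \frac{245}{\left(-20 + 1764 - 1218\right) - \frac{3155}{2}} = - \frac{245}{526 - \frac{3155}{2}} = - \frac{245}{- \frac{2103}{2}} = \left(-245\right) \left(- \frac{2}{2103}\right) = \frac{490}{2103}$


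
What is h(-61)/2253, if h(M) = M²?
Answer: 3721/2253 ≈ 1.6516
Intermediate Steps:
h(-61)/2253 = (-61)²/2253 = 3721*(1/2253) = 3721/2253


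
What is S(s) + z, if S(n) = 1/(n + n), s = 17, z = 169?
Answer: 5747/34 ≈ 169.03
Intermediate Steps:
S(n) = 1/(2*n)
S(s) + z = (½)/17 + 169 = (½)*(1/17) + 169 = 1/34 + 169 = 5747/34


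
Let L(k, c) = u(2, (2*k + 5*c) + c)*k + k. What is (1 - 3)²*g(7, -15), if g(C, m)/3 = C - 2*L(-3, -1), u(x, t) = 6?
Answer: 588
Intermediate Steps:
L(k, c) = 7*k (L(k, c) = 6*k + k = 7*k)
g(C, m) = 126 + 3*C (g(C, m) = 3*(C - 14*(-3)) = 3*(C - 2*(-21)) = 3*(C + 42) = 3*(42 + C) = 126 + 3*C)
(1 - 3)²*g(7, -15) = (1 - 3)²*(126 + 3*7) = (-2)²*(126 + 21) = 4*147 = 588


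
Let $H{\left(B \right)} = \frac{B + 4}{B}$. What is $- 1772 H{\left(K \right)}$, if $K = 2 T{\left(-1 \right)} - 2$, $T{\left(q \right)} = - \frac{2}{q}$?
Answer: $-5316$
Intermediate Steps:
$K = 2$ ($K = 2 \left(- \frac{2}{-1}\right) - 2 = 2 \left(\left(-2\right) \left(-1\right)\right) - 2 = 2 \cdot 2 - 2 = 4 - 2 = 2$)
$H{\left(B \right)} = \frac{4 + B}{B}$
$- 1772 H{\left(K \right)} = - 1772 \frac{4 + 2}{2} = - 1772 \cdot \frac{1}{2} \cdot 6 = \left(-1772\right) 3 = -5316$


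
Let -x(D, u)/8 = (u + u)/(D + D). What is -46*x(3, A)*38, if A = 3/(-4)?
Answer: -3496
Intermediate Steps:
A = -3/4 (A = 3*(-1/4) = -3/4 ≈ -0.75000)
x(D, u) = -8*u/D (x(D, u) = -8*(u + u)/(D + D) = -8*2*u/(2*D) = -8*2*u*1/(2*D) = -8*u/D)
-46*x(3, A)*38 = -(-368)*(-3)/(4*3)*38 = -46*2*38 = -92*38 = -3496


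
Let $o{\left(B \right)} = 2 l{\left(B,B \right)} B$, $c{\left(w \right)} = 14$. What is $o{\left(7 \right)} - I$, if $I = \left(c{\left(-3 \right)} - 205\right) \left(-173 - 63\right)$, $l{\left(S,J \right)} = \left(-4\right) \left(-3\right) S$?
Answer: $-43900$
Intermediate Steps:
$l{\left(S,J \right)} = 12 S$
$I = 45076$ ($I = \left(14 - 205\right) \left(-173 - 63\right) = \left(-191\right) \left(-236\right) = 45076$)
$o{\left(B \right)} = 24 B^{2}$ ($o{\left(B \right)} = 2 \cdot 12 B B = 24 B B = 24 B^{2}$)
$o{\left(7 \right)} - I = 24 \cdot 7^{2} - 45076 = 24 \cdot 49 - 45076 = 1176 - 45076 = -43900$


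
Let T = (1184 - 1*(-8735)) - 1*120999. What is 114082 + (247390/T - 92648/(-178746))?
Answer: 113253811877633/992755284 ≈ 1.1408e+5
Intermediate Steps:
T = -111080 (T = (1184 + 8735) - 120999 = 9919 - 120999 = -111080)
114082 + (247390/T - 92648/(-178746)) = 114082 + (247390/(-111080) - 92648/(-178746)) = 114082 + (247390*(-1/111080) - 92648*(-1/178746)) = 114082 + (-24739/11108 + 46324/89373) = 114082 - 1696431655/992755284 = 113253811877633/992755284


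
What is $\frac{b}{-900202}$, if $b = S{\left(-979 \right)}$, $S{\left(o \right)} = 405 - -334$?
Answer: $- \frac{739}{900202} \approx -0.00082093$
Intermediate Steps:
$S{\left(o \right)} = 739$ ($S{\left(o \right)} = 405 + 334 = 739$)
$b = 739$
$\frac{b}{-900202} = \frac{739}{-900202} = 739 \left(- \frac{1}{900202}\right) = - \frac{739}{900202}$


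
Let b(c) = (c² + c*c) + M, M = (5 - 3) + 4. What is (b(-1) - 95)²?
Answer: 7569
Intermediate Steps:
M = 6 (M = 2 + 4 = 6)
b(c) = 6 + 2*c² (b(c) = (c² + c*c) + 6 = (c² + c²) + 6 = 2*c² + 6 = 6 + 2*c²)
(b(-1) - 95)² = ((6 + 2*(-1)²) - 95)² = ((6 + 2*1) - 95)² = ((6 + 2) - 95)² = (8 - 95)² = (-87)² = 7569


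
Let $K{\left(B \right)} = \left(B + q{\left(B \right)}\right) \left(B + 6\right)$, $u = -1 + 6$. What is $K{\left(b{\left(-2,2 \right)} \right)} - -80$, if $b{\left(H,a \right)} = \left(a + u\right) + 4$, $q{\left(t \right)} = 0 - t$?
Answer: $80$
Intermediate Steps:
$u = 5$
$q{\left(t \right)} = - t$
$b{\left(H,a \right)} = 9 + a$ ($b{\left(H,a \right)} = \left(a + 5\right) + 4 = \left(5 + a\right) + 4 = 9 + a$)
$K{\left(B \right)} = 0$ ($K{\left(B \right)} = \left(B - B\right) \left(B + 6\right) = 0 \left(6 + B\right) = 0$)
$K{\left(b{\left(-2,2 \right)} \right)} - -80 = 0 - -80 = 0 + 80 = 80$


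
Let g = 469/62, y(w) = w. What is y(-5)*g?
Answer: -2345/62 ≈ -37.823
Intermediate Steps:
g = 469/62 (g = 469*(1/62) = 469/62 ≈ 7.5645)
y(-5)*g = -5*469/62 = -2345/62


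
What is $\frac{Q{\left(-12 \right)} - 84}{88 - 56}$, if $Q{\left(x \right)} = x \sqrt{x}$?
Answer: $- \frac{21}{8} - \frac{3 i \sqrt{3}}{4} \approx -2.625 - 1.299 i$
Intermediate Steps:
$Q{\left(x \right)} = x^{\frac{3}{2}}$
$\frac{Q{\left(-12 \right)} - 84}{88 - 56} = \frac{\left(-12\right)^{\frac{3}{2}} - 84}{88 - 56} = \frac{- 24 i \sqrt{3} - 84}{32} = \left(-84 - 24 i \sqrt{3}\right) \frac{1}{32} = - \frac{21}{8} - \frac{3 i \sqrt{3}}{4}$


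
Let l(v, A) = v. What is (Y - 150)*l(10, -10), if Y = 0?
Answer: -1500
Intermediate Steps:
(Y - 150)*l(10, -10) = (0 - 150)*10 = -150*10 = -1500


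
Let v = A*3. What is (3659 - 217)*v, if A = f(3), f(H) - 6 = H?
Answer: 92934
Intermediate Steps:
f(H) = 6 + H
A = 9 (A = 6 + 3 = 9)
v = 27 (v = 9*3 = 27)
(3659 - 217)*v = (3659 - 217)*27 = 3442*27 = 92934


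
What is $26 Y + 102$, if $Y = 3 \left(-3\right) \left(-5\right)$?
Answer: $1272$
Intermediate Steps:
$Y = 45$ ($Y = \left(-9\right) \left(-5\right) = 45$)
$26 Y + 102 = 26 \cdot 45 + 102 = 1170 + 102 = 1272$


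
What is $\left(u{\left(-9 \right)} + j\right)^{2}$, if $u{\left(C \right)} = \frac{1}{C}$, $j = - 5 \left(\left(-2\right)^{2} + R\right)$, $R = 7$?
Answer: $\frac{246016}{81} \approx 3037.2$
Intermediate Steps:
$j = -55$ ($j = - 5 \left(\left(-2\right)^{2} + 7\right) = - 5 \left(4 + 7\right) = \left(-5\right) 11 = -55$)
$\left(u{\left(-9 \right)} + j\right)^{2} = \left(\frac{1}{-9} - 55\right)^{2} = \left(- \frac{1}{9} - 55\right)^{2} = \left(- \frac{496}{9}\right)^{2} = \frac{246016}{81}$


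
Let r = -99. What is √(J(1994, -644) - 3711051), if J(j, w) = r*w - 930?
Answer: 5*I*√145929 ≈ 1910.0*I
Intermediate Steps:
J(j, w) = -930 - 99*w (J(j, w) = -99*w - 930 = -930 - 99*w)
√(J(1994, -644) - 3711051) = √((-930 - 99*(-644)) - 3711051) = √((-930 + 63756) - 3711051) = √(62826 - 3711051) = √(-3648225) = 5*I*√145929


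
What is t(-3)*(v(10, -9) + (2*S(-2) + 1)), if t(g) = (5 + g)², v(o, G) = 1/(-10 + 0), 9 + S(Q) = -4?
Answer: -502/5 ≈ -100.40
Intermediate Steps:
S(Q) = -13 (S(Q) = -9 - 4 = -13)
v(o, G) = -⅒ (v(o, G) = 1/(-10) = -⅒)
t(-3)*(v(10, -9) + (2*S(-2) + 1)) = (5 - 3)²*(-⅒ + (2*(-13) + 1)) = 2²*(-⅒ + (-26 + 1)) = 4*(-⅒ - 25) = 4*(-251/10) = -502/5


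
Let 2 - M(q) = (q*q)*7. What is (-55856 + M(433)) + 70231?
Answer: -1298046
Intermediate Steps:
M(q) = 2 - 7*q² (M(q) = 2 - q*q*7 = 2 - q²*7 = 2 - 7*q²)
(-55856 + M(433)) + 70231 = (-55856 + (2 - 7*433²)) + 70231 = (-55856 + (2 - 7*187489)) + 70231 = (-55856 + (2 - 1312423)) + 70231 = (-55856 - 1312421) + 70231 = -1368277 + 70231 = -1298046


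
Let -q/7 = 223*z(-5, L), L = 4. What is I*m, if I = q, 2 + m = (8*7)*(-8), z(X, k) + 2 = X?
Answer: -4917150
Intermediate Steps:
z(X, k) = -2 + X
m = -450 (m = -2 + (8*7)*(-8) = -2 + 56*(-8) = -2 - 448 = -450)
q = 10927 (q = -1561*(-2 - 5) = -1561*(-7) = -7*(-1561) = 10927)
I = 10927
I*m = 10927*(-450) = -4917150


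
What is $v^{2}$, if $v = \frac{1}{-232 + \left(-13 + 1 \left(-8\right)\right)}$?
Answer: $\frac{1}{64009} \approx 1.5623 \cdot 10^{-5}$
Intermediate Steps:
$v = - \frac{1}{253}$ ($v = \frac{1}{-232 - 21} = \frac{1}{-253} = - \frac{1}{253} \approx -0.0039526$)
$v^{2} = \left(- \frac{1}{253}\right)^{2} = \frac{1}{64009}$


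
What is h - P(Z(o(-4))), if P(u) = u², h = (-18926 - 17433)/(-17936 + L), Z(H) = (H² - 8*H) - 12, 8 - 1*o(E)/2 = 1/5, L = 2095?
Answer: -112399205161/9900625 ≈ -11353.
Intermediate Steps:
o(E) = 78/5 (o(E) = 16 - 2/5 = 16 - 2*⅕ = 16 - ⅖ = 78/5)
Z(H) = -12 + H² - 8*H
h = 36359/15841 (h = (-18926 - 17433)/(-17936 + 2095) = -36359/(-15841) = -36359*(-1/15841) = 36359/15841 ≈ 2.2952)
h - P(Z(o(-4))) = 36359/15841 - (-12 + (78/5)² - 8*78/5)² = 36359/15841 - (-12 + 6084/25 - 624/5)² = 36359/15841 - (2664/25)² = 36359/15841 - 1*7096896/625 = 36359/15841 - 7096896/625 = -112399205161/9900625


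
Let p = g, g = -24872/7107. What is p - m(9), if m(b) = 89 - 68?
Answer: -174119/7107 ≈ -24.500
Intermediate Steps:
m(b) = 21
g = -24872/7107 (g = -24872*1/7107 = -24872/7107 ≈ -3.4996)
p = -24872/7107 ≈ -3.4996
p - m(9) = -24872/7107 - 1*21 = -24872/7107 - 21 = -174119/7107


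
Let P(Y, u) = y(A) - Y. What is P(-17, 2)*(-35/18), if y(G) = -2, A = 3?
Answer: -175/6 ≈ -29.167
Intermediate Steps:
P(Y, u) = -2 - Y
P(-17, 2)*(-35/18) = (-2 - 1*(-17))*(-35/18) = (-2 + 17)*(-35*1/18) = 15*(-35/18) = -175/6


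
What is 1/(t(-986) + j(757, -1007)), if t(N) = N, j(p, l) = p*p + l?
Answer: 1/571056 ≈ 1.7511e-6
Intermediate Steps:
j(p, l) = l + p² (j(p, l) = p² + l = l + p²)
1/(t(-986) + j(757, -1007)) = 1/(-986 + (-1007 + 757²)) = 1/(-986 + (-1007 + 573049)) = 1/(-986 + 572042) = 1/571056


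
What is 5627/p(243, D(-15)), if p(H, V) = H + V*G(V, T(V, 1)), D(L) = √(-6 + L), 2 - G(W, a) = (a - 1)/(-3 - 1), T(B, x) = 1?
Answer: 455787/19711 - 11254*I*√21/59133 ≈ 23.123 - 0.87214*I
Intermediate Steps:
G(W, a) = 7/4 + a/4 (G(W, a) = 2 - (a - 1)/(-3 - 1) = 2 - (-1 + a)/(-4) = 2 - (-1 + a)*(-1)/4 = 2 - (¼ - a/4) = 2 + (-¼ + a/4) = 7/4 + a/4)
p(H, V) = H + 2*V (p(H, V) = H + V*(7/4 + (¼)*1) = H + V*(7/4 + ¼) = H + V*2 = H + 2*V)
5627/p(243, D(-15)) = 5627/(243 + 2*√(-6 - 15)) = 5627/(243 + 2*√(-21)) = 5627/(243 + 2*(I*√21)) = 5627/(243 + 2*I*√21)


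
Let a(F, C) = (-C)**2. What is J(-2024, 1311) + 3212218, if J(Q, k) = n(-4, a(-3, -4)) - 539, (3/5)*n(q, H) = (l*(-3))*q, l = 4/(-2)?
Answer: 3211639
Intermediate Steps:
l = -2 (l = 4*(-1/2) = -2)
a(F, C) = C**2
n(q, H) = 10*q (n(q, H) = 5*((-2*(-3))*q)/3 = 5*(6*q)/3 = 10*q)
J(Q, k) = -579 (J(Q, k) = 10*(-4) - 539 = -40 - 539 = -579)
J(-2024, 1311) + 3212218 = -579 + 3212218 = 3211639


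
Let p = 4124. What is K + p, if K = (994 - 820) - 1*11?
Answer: 4287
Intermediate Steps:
K = 163 (K = 174 - 11 = 163)
K + p = 163 + 4124 = 4287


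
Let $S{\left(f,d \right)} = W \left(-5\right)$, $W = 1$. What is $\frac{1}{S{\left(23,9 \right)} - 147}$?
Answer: $- \frac{1}{152} \approx -0.0065789$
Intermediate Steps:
$S{\left(f,d \right)} = -5$ ($S{\left(f,d \right)} = 1 \left(-5\right) = -5$)
$\frac{1}{S{\left(23,9 \right)} - 147} = \frac{1}{-5 - 147} = \frac{1}{-152} = - \frac{1}{152}$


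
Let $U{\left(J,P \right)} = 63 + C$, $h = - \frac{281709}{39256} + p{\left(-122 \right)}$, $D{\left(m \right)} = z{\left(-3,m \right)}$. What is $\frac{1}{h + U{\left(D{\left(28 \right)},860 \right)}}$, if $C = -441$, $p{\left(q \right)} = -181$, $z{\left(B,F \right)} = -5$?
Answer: $- \frac{39256}{22225813} \approx -0.0017662$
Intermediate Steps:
$D{\left(m \right)} = -5$
$h = - \frac{7387045}{39256}$ ($h = - \frac{281709}{39256} - 181 = - \frac{7387045}{39256} \approx -188.18$)
$U{\left(J,P \right)} = -378$ ($U{\left(J,P \right)} = 63 - 441 = -378$)
$\frac{1}{h + U{\left(D{\left(28 \right)},860 \right)}} = \frac{1}{- \frac{7387045}{39256} - 378} = \frac{1}{- \frac{22225813}{39256}} = - \frac{39256}{22225813}$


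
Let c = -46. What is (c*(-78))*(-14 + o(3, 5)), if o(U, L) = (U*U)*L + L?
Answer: 129168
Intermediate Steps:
o(U, L) = L + L*U**2 (o(U, L) = U**2*L + L = L*U**2 + L = L + L*U**2)
(c*(-78))*(-14 + o(3, 5)) = (-46*(-78))*(-14 + 5*(1 + 3**2)) = 3588*(-14 + 5*(1 + 9)) = 3588*(-14 + 5*10) = 3588*(-14 + 50) = 3588*36 = 129168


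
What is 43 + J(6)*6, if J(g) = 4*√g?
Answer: 43 + 24*√6 ≈ 101.79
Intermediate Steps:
43 + J(6)*6 = 43 + (4*√6)*6 = 43 + 24*√6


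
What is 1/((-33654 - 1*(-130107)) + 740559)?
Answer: 1/837012 ≈ 1.1947e-6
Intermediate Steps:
1/((-33654 - 1*(-130107)) + 740559) = 1/((-33654 + 130107) + 740559) = 1/(96453 + 740559) = 1/837012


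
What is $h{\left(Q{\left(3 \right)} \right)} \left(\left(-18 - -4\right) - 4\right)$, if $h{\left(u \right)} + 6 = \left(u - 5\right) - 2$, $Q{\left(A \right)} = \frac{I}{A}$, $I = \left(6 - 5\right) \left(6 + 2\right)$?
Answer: $186$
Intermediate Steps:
$I = 8$ ($I = 1 \cdot 8 = 8$)
$Q{\left(A \right)} = \frac{8}{A}$
$h{\left(u \right)} = -13 + u$ ($h{\left(u \right)} = -6 + \left(\left(u - 5\right) - 2\right) = -6 + \left(\left(-5 + u\right) - 2\right) = -6 + \left(-7 + u\right) = -13 + u$)
$h{\left(Q{\left(3 \right)} \right)} \left(\left(-18 - -4\right) - 4\right) = \left(-13 + \frac{8}{3}\right) \left(\left(-18 - -4\right) - 4\right) = \left(-13 + 8 \cdot \frac{1}{3}\right) \left(\left(-18 + 4\right) - 4\right) = \left(-13 + \frac{8}{3}\right) \left(-14 - 4\right) = \left(- \frac{31}{3}\right) \left(-18\right) = 186$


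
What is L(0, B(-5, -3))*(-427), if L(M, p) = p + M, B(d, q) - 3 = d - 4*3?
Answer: 5978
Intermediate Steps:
B(d, q) = -9 + d (B(d, q) = 3 + (d - 4*3) = 3 + (d - 12) = 3 + (-12 + d) = -9 + d)
L(M, p) = M + p
L(0, B(-5, -3))*(-427) = (0 + (-9 - 5))*(-427) = (0 - 14)*(-427) = -14*(-427) = 5978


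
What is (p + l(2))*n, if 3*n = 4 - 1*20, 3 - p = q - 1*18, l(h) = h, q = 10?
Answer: -208/3 ≈ -69.333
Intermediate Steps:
p = 11 (p = 3 - (10 - 1*18) = 3 - (10 - 18) = 3 - 1*(-8) = 3 + 8 = 11)
n = -16/3 (n = (4 - 1*20)/3 = (4 - 20)/3 = (⅓)*(-16) = -16/3 ≈ -5.3333)
(p + l(2))*n = (11 + 2)*(-16/3) = 13*(-16/3) = -208/3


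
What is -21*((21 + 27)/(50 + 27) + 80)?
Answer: -18624/11 ≈ -1693.1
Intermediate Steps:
-21*((21 + 27)/(50 + 27) + 80) = -21*(48/77 + 80) = -21*6208/77 = -18624/11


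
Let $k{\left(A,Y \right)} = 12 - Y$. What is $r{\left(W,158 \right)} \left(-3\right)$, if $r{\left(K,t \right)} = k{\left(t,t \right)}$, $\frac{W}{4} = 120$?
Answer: $438$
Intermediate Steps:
$W = 480$ ($W = 4 \cdot 120 = 480$)
$r{\left(K,t \right)} = 12 - t$
$r{\left(W,158 \right)} \left(-3\right) = \left(12 - 158\right) \left(-3\right) = \left(-146\right) \left(-3\right) = 438$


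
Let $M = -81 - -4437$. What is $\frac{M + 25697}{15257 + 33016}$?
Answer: $\frac{30053}{48273} \approx 0.62256$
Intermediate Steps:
$M = 4356$ ($M = -81 + 4437 = 4356$)
$\frac{M + 25697}{15257 + 33016} = \frac{4356 + 25697}{15257 + 33016} = \frac{30053}{48273}$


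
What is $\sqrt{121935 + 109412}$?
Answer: $\sqrt{231347} \approx 480.99$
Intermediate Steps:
$\sqrt{121935 + 109412} = \sqrt{231347}$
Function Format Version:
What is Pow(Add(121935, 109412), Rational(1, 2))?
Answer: Pow(231347, Rational(1, 2)) ≈ 480.99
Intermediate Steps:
Pow(Add(121935, 109412), Rational(1, 2)) = Pow(231347, Rational(1, 2))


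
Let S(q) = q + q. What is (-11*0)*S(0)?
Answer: 0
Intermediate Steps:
S(q) = 2*q
(-11*0)*S(0) = (-11*0)*(2*0) = 0*0 = 0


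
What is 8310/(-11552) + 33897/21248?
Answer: 6718977/7670528 ≈ 0.87595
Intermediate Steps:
8310/(-11552) + 33897/21248 = 8310*(-1/11552) + 33897*(1/21248) = -4155/5776 + 33897/21248 = 6718977/7670528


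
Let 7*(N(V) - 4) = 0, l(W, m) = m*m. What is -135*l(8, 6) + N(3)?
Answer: -4856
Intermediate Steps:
l(W, m) = m**2
N(V) = 4 (N(V) = 4 + (1/7)*0 = 4 + 0 = 4)
-135*l(8, 6) + N(3) = -135*6**2 + 4 = -135*36 + 4 = -4860 + 4 = -4856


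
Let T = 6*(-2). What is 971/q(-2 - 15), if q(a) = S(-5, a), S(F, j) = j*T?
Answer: 971/204 ≈ 4.7598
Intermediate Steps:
T = -12
S(F, j) = -12*j (S(F, j) = j*(-12) = -12*j)
q(a) = -12*a
971/q(-2 - 15) = 971/((-12*(-2 - 15))) = 971/((-12*(-17))) = 971/204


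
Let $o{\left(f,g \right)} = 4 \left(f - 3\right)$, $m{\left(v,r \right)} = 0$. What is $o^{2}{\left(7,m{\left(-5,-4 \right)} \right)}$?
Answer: $256$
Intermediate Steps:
$o{\left(f,g \right)} = -12 + 4 f$ ($o{\left(f,g \right)} = 4 \left(-3 + f\right) = -12 + 4 f$)
$o^{2}{\left(7,m{\left(-5,-4 \right)} \right)} = \left(-12 + 4 \cdot 7\right)^{2} = \left(-12 + 28\right)^{2} = 16^{2} = 256$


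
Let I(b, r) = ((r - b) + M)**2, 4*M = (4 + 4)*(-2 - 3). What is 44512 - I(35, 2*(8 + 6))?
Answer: 44223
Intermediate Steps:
M = -10 (M = ((4 + 4)*(-2 - 3))/4 = (8*(-5))/4 = (1/4)*(-40) = -10)
I(b, r) = (-10 + r - b)**2 (I(b, r) = ((r - b) - 10)**2 = (-10 + r - b)**2)
44512 - I(35, 2*(8 + 6)) = 44512 - (10 + 35 - 2*(8 + 6))**2 = 44512 - (10 + 35 - 2*14)**2 = 44512 - (10 + 35 - 1*28)**2 = 44512 - (10 + 35 - 28)**2 = 44512 - 1*17**2 = 44512 - 1*289 = 44512 - 289 = 44223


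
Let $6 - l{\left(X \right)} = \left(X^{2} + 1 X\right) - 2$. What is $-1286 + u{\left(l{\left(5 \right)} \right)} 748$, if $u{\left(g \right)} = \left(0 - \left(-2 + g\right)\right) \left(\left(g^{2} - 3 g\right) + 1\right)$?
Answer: $9890266$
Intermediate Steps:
$l{\left(X \right)} = 8 - X - X^{2}$ ($l{\left(X \right)} = 6 - \left(\left(X^{2} + 1 X\right) - 2\right) = 6 - \left(\left(X^{2} + X\right) - 2\right) = 6 - \left(\left(X + X^{2}\right) - 2\right) = 6 - \left(-2 + X + X^{2}\right) = 8 - X - X^{2}$)
$u{\left(g \right)} = \left(2 - g\right) \left(1 + g^{2} - 3 g\right)$
$-1286 + u{\left(l{\left(5 \right)} \right)} 748 = -1286 + \left(2 - \left(8 - 5 - 5^{2}\right)^{3} - 7 \left(8 - 5 - 5^{2}\right) + 5 \left(8 - 5 - 5^{2}\right)^{2}\right) 748 = -1286 + \left(2 - \left(8 - 5 - 25\right)^{3} - 7 \left(8 - 5 - 25\right) + 5 \left(8 - 5 - 25\right)^{2}\right) 748 = -1286 + \left(2 - \left(-22\right)^{3} - -154 + 5 \left(-22\right)^{2}\right) 748 = -1286 + \left(2 - -10648 + 154 + 5 \cdot 484\right) 748 = -1286 + \left(2 + 10648 + 154 + 2420\right) 748 = -1286 + 13224 \cdot 748 = -1286 + 9891552 = 9890266$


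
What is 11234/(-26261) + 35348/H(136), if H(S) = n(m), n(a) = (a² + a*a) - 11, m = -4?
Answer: 928037914/551481 ≈ 1682.8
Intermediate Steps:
n(a) = -11 + 2*a² (n(a) = (a² + a²) - 11 = 2*a² - 11 = -11 + 2*a²)
H(S) = 21 (H(S) = -11 + 2*(-4)² = -11 + 2*16 = -11 + 32 = 21)
11234/(-26261) + 35348/H(136) = 11234/(-26261) + 35348/21 = 11234*(-1/26261) + 35348*(1/21) = -11234/26261 + 35348/21 = 928037914/551481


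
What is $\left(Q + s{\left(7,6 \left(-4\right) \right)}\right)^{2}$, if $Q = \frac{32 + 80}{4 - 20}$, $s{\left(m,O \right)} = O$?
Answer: $961$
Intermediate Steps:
$Q = -7$ ($Q = \frac{112}{-16} = 112 \left(- \frac{1}{16}\right) = -7$)
$\left(Q + s{\left(7,6 \left(-4\right) \right)}\right)^{2} = \left(-7 + 6 \left(-4\right)\right)^{2} = \left(-7 - 24\right)^{2} = \left(-31\right)^{2} = 961$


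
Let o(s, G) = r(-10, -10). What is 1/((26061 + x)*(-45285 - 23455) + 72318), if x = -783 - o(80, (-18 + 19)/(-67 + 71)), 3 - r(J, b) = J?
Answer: -1/1736643782 ≈ -5.7582e-10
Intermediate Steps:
r(J, b) = 3 - J
o(s, G) = 13 (o(s, G) = 3 - 1*(-10) = 3 + 10 = 13)
x = -796 (x = -783 - 1*13 = -783 - 13 = -796)
1/((26061 + x)*(-45285 - 23455) + 72318) = 1/((26061 - 796)*(-45285 - 23455) + 72318) = 1/(25265*(-68740) + 72318) = 1/(-1736716100 + 72318) = 1/(-1736643782) = -1/1736643782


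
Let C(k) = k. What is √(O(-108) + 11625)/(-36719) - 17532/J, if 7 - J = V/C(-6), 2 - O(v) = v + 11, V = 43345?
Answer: -105192/43387 - 2*√2931/36719 ≈ -2.4275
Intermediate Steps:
O(v) = -9 - v (O(v) = 2 - (v + 11) = 2 - (11 + v) = 2 + (-11 - v) = -9 - v)
J = 43387/6 (J = 7 - 43345/(-6) = 7 - 43345*(-1)/6 = 7 - 1*(-43345/6) = 7 + 43345/6 = 43387/6 ≈ 7231.2)
√(O(-108) + 11625)/(-36719) - 17532/J = √((-9 - 1*(-108)) + 11625)/(-36719) - 17532/43387/6 = √((-9 + 108) + 11625)*(-1/36719) - 17532*6/43387 = √(99 + 11625)*(-1/36719) - 105192/43387 = √11724*(-1/36719) - 105192/43387 = (2*√2931)*(-1/36719) - 105192/43387 = -2*√2931/36719 - 105192/43387 = -105192/43387 - 2*√2931/36719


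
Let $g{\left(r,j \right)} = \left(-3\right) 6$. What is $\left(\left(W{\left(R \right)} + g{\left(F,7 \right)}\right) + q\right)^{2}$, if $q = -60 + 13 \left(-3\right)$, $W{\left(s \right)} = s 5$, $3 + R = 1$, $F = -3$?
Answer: $16129$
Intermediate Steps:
$g{\left(r,j \right)} = -18$
$R = -2$ ($R = -3 + 1 = -2$)
$W{\left(s \right)} = 5 s$
$q = -99$ ($q = -60 - 39 = -99$)
$\left(\left(W{\left(R \right)} + g{\left(F,7 \right)}\right) + q\right)^{2} = \left(\left(5 \left(-2\right) - 18\right) - 99\right)^{2} = \left(\left(-10 - 18\right) - 99\right)^{2} = \left(-28 - 99\right)^{2} = \left(-127\right)^{2} = 16129$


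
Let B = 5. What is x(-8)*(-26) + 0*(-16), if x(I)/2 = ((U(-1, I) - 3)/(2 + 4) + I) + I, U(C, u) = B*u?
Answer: 3614/3 ≈ 1204.7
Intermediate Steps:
U(C, u) = 5*u
x(I) = -1 + 17*I/3 (x(I) = 2*(((5*I - 3)/(2 + 4) + I) + I) = 2*(((-3 + 5*I)/6 + I) + I) = 2*(((-3 + 5*I)*(1/6) + I) + I) = 2*(((-1/2 + 5*I/6) + I) + I) = 2*((-1/2 + 11*I/6) + I) = 2*(-1/2 + 17*I/6) = -1 + 17*I/3)
x(-8)*(-26) + 0*(-16) = (-1 + (17/3)*(-8))*(-26) + 0*(-16) = (-1 - 136/3)*(-26) + 0 = -139/3*(-26) + 0 = 3614/3 + 0 = 3614/3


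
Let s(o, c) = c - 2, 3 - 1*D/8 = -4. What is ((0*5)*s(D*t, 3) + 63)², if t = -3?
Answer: 3969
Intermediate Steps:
D = 56 (D = 24 - 8*(-4) = 24 + 32 = 56)
s(o, c) = -2 + c
((0*5)*s(D*t, 3) + 63)² = ((0*5)*(-2 + 3) + 63)² = (0*1 + 63)² = (0 + 63)² = 63² = 3969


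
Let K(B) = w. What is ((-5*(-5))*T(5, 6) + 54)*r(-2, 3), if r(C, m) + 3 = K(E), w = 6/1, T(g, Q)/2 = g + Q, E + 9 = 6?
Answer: 1812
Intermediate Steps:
E = -3 (E = -9 + 6 = -3)
T(g, Q) = 2*Q + 2*g (T(g, Q) = 2*(g + Q) = 2*(Q + g) = 2*Q + 2*g)
w = 6 (w = 6*1 = 6)
K(B) = 6
r(C, m) = 3 (r(C, m) = -3 + 6 = 3)
((-5*(-5))*T(5, 6) + 54)*r(-2, 3) = ((-5*(-5))*(2*6 + 2*5) + 54)*3 = (25*(12 + 10) + 54)*3 = (25*22 + 54)*3 = (550 + 54)*3 = 604*3 = 1812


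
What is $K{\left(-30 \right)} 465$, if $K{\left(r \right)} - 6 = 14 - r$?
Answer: $23250$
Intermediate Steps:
$K{\left(r \right)} = 20 - r$ ($K{\left(r \right)} = 6 - \left(-14 + r\right) = 20 - r$)
$K{\left(-30 \right)} 465 = \left(20 - -30\right) 465 = \left(20 + 30\right) 465 = 50 \cdot 465 = 23250$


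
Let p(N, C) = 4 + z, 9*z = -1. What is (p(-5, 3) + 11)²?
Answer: 17956/81 ≈ 221.68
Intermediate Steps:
z = -⅑ (z = (⅑)*(-1) = -⅑ ≈ -0.11111)
p(N, C) = 35/9 (p(N, C) = 4 - ⅑ = 35/9)
(p(-5, 3) + 11)² = (35/9 + 11)² = (134/9)² = 17956/81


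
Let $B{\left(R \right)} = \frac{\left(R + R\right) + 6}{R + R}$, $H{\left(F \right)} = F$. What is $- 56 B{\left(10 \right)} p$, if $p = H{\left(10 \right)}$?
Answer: $-728$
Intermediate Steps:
$p = 10$
$B{\left(R \right)} = \frac{6 + 2 R}{2 R}$ ($B{\left(R \right)} = \frac{2 R + 6}{2 R} = \left(6 + 2 R\right) \frac{1}{2 R} = \frac{6 + 2 R}{2 R}$)
$- 56 B{\left(10 \right)} p = - 56 \frac{3 + 10}{10} \cdot 10 = - 56 \cdot \frac{1}{10} \cdot 13 \cdot 10 = \left(-56\right) \frac{13}{10} \cdot 10 = \left(- \frac{364}{5}\right) 10 = -728$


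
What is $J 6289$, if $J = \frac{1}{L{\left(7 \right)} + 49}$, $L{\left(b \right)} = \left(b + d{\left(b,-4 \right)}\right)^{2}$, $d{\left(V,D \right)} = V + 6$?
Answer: $\frac{6289}{449} \approx 14.007$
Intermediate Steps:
$d{\left(V,D \right)} = 6 + V$
$L{\left(b \right)} = \left(6 + 2 b\right)^{2}$ ($L{\left(b \right)} = \left(b + \left(6 + b\right)\right)^{2} = \left(6 + 2 b\right)^{2}$)
$J = \frac{1}{449}$ ($J = \frac{1}{4 \left(3 + 7\right)^{2} + 49} = \frac{1}{4 \cdot 10^{2} + 49} = \frac{1}{4 \cdot 100 + 49} = \frac{1}{400 + 49} = \frac{1}{449} \approx 0.0022272$)
$J 6289 = \frac{1}{449} \cdot 6289 = \frac{6289}{449}$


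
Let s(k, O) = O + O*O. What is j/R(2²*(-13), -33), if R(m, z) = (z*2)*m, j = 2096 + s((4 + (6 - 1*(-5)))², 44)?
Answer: 1019/858 ≈ 1.1876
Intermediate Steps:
s(k, O) = O + O²
j = 4076 (j = 2096 + 44*(1 + 44) = 2096 + 44*45 = 2096 + 1980 = 4076)
R(m, z) = 2*m*z (R(m, z) = (2*z)*m = 2*m*z)
j/R(2²*(-13), -33) = 4076/((2*(2²*(-13))*(-33))) = 4076/((2*(4*(-13))*(-33))) = 4076/((2*(-52)*(-33))) = 4076/3432 = 4076*(1/3432) = 1019/858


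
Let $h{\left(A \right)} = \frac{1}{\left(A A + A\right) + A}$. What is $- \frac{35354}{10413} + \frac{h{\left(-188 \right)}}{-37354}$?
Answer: $- \frac{15393068814767}{4533801706512} \approx -3.3952$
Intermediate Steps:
$h{\left(A \right)} = \frac{1}{A^{2} + 2 A}$ ($h{\left(A \right)} = \frac{1}{\left(A^{2} + A\right) + A} = \frac{1}{\left(A + A^{2}\right) + A} = \frac{1}{A^{2} + 2 A}$)
$- \frac{35354}{10413} + \frac{h{\left(-188 \right)}}{-37354} = - \frac{35354}{10413} + \frac{\frac{1}{-188} \frac{1}{2 - 188}}{-37354} = \left(-35354\right) \frac{1}{10413} + - \frac{1}{188 \left(-186\right)} \left(- \frac{1}{37354}\right) = - \frac{35354}{10413} + \left(- \frac{1}{188}\right) \left(- \frac{1}{186}\right) \left(- \frac{1}{37354}\right) = - \frac{35354}{10413} + \frac{1}{34968} \left(- \frac{1}{37354}\right) = - \frac{35354}{10413} - \frac{1}{1306194672} = - \frac{15393068814767}{4533801706512}$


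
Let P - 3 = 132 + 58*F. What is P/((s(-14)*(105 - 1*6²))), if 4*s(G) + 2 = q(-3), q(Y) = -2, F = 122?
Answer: -7211/69 ≈ -104.51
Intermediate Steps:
P = 7211 (P = 3 + (132 + 58*122) = 3 + (132 + 7076) = 3 + 7208 = 7211)
s(G) = -1 (s(G) = -½ + (¼)*(-2) = -½ - ½ = -1)
P/((s(-14)*(105 - 1*6²))) = 7211/((-(105 - 1*6²))) = 7211/((-(105 - 1*36))) = 7211/((-(105 - 36))) = 7211/((-1*69)) = 7211/(-69) = 7211*(-1/69) = -7211/69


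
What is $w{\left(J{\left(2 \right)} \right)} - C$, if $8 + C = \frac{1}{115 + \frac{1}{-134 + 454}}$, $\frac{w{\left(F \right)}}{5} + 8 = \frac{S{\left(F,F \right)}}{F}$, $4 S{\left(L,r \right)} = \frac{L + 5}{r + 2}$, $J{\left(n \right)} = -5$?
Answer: $- \frac{1177952}{36801} \approx -32.009$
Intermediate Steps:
$S{\left(L,r \right)} = \frac{5 + L}{4 \left(2 + r\right)}$ ($S{\left(L,r \right)} = \frac{\left(L + 5\right) \frac{1}{r + 2}}{4} = \frac{\left(5 + L\right) \frac{1}{2 + r}}{4} = \frac{\frac{1}{2 + r} \left(5 + L\right)}{4} = \frac{5 + L}{4 \left(2 + r\right)}$)
$w{\left(F \right)} = -40 + \frac{5 \left(5 + F\right)}{4 F \left(2 + F\right)}$ ($w{\left(F \right)} = -40 + 5 \frac{\frac{1}{4} \frac{1}{2 + F} \left(5 + F\right)}{F} = -40 + 5 \frac{5 + F}{4 F \left(2 + F\right)} = -40 + \frac{5 \left(5 + F\right)}{4 F \left(2 + F\right)}$)
$C = - \frac{294088}{36801}$ ($C = -8 + \frac{1}{115 + \frac{1}{-134 + 454}} = -8 + \frac{1}{115 + \frac{1}{320}} = -8 + \frac{1}{\frac{36801}{320}} = -8 + \frac{320}{36801} = - \frac{294088}{36801} \approx -7.9913$)
$w{\left(J{\left(2 \right)} \right)} - C = \frac{5 \left(5 - -315 - 32 \left(-5\right)^{2}\right)}{4 \left(-5\right) \left(2 - 5\right)} - - \frac{294088}{36801} = \frac{5}{4} \left(- \frac{1}{5}\right) \frac{1}{-3} \left(5 + 315 - 800\right) + \frac{294088}{36801} = \frac{5}{4} \left(- \frac{1}{5}\right) \left(- \frac{1}{3}\right) \left(5 + 315 - 800\right) + \frac{294088}{36801} = \frac{5}{4} \left(- \frac{1}{5}\right) \left(- \frac{1}{3}\right) \left(-480\right) + \frac{294088}{36801} = -40 + \frac{294088}{36801} = - \frac{1177952}{36801}$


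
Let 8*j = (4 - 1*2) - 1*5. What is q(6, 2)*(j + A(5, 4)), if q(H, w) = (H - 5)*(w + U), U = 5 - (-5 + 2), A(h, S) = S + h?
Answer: 345/4 ≈ 86.250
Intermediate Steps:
j = -3/8 (j = ((4 - 1*2) - 1*5)/8 = ((4 - 2) - 5)/8 = (2 - 5)/8 = (1/8)*(-3) = -3/8 ≈ -0.37500)
U = 8 (U = 5 - 1*(-3) = 5 + 3 = 8)
q(H, w) = (-5 + H)*(8 + w) (q(H, w) = (H - 5)*(w + 8) = (-5 + H)*(8 + w))
q(6, 2)*(j + A(5, 4)) = (-40 - 5*2 + 8*6 + 6*2)*(-3/8 + (4 + 5)) = (-40 - 10 + 48 + 12)*(-3/8 + 9) = 10*(69/8) = 345/4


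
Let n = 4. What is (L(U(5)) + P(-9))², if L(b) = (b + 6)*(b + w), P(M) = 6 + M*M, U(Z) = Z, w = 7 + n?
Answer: 69169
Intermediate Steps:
w = 11 (w = 7 + 4 = 11)
P(M) = 6 + M²
L(b) = (6 + b)*(11 + b) (L(b) = (b + 6)*(b + 11) = (6 + b)*(11 + b))
(L(U(5)) + P(-9))² = ((66 + 5² + 17*5) + (6 + (-9)²))² = ((66 + 25 + 85) + (6 + 81))² = (176 + 87)² = 263² = 69169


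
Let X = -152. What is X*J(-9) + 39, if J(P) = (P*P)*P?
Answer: 110847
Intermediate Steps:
J(P) = P³ (J(P) = P²*P = P³)
X*J(-9) + 39 = -152*(-9)³ + 39 = -152*(-729) + 39 = 110808 + 39 = 110847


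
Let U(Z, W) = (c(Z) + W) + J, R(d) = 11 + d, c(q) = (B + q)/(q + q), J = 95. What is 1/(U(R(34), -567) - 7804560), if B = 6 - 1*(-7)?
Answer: -45/351226411 ≈ -1.2812e-7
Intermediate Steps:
B = 13 (B = 6 + 7 = 13)
c(q) = (13 + q)/(2*q) (c(q) = (13 + q)/(q + q) = (13 + q)/((2*q)) = (13 + q)*(1/(2*q)) = (13 + q)/(2*q))
U(Z, W) = 95 + W + (13 + Z)/(2*Z) (U(Z, W) = ((13 + Z)/(2*Z) + W) + 95 = (W + (13 + Z)/(2*Z)) + 95 = 95 + W + (13 + Z)/(2*Z))
1/(U(R(34), -567) - 7804560) = 1/((191/2 - 567 + 13/(2*(11 + 34))) - 7804560) = 1/((191/2 - 567 + (13/2)/45) - 7804560) = 1/((191/2 - 567 + (13/2)*(1/45)) - 7804560) = 1/((191/2 - 567 + 13/90) - 7804560) = 1/(-21211/45 - 7804560) = 1/(-351226411/45) = -45/351226411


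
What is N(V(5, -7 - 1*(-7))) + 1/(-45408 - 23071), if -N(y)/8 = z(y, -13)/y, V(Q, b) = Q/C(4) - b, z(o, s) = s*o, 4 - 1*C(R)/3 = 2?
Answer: 7121815/68479 ≈ 104.00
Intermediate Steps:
C(R) = 6 (C(R) = 12 - 3*2 = 12 - 6 = 6)
z(o, s) = o*s
V(Q, b) = -b + Q/6 (V(Q, b) = Q/6 - b = -b + Q/6)
N(y) = 104 (N(y) = -8*y*(-13)/y = -8*(-13*y)/y = -8*(-13) = 104)
N(V(5, -7 - 1*(-7))) + 1/(-45408 - 23071) = 104 + 1/(-45408 - 23071) = 104 + 1/(-68479) = 104 - 1/68479 = 7121815/68479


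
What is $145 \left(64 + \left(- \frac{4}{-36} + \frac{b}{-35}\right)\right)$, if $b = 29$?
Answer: $\frac{578086}{63} \approx 9176.0$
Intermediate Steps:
$145 \left(64 + \left(- \frac{4}{-36} + \frac{b}{-35}\right)\right) = 145 \left(64 + \left(- \frac{4}{-36} + \frac{29}{-35}\right)\right) = 145 \left(64 + \left(\left(-4\right) \left(- \frac{1}{36}\right) + 29 \left(- \frac{1}{35}\right)\right)\right) = 145 \left(64 + \left(\frac{1}{9} - \frac{29}{35}\right)\right) = 145 \left(64 - \frac{226}{315}\right) = 145 \cdot \frac{19934}{315} = \frac{578086}{63}$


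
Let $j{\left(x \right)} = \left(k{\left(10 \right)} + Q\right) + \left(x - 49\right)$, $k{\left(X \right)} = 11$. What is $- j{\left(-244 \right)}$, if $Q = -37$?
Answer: $319$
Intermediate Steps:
$j{\left(x \right)} = -75 + x$ ($j{\left(x \right)} = \left(11 - 37\right) + \left(x - 49\right) = -26 + \left(-49 + x\right) = -75 + x$)
$- j{\left(-244 \right)} = - (-75 - 244) = \left(-1\right) \left(-319\right) = 319$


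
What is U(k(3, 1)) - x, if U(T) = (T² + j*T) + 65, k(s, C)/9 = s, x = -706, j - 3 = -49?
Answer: 258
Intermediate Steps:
j = -46 (j = 3 - 49 = -46)
k(s, C) = 9*s
U(T) = 65 + T² - 46*T (U(T) = (T² - 46*T) + 65 = 65 + T² - 46*T)
U(k(3, 1)) - x = (65 + (9*3)² - 414*3) - 1*(-706) = (65 + 27² - 46*27) + 706 = (65 + 729 - 1242) + 706 = -448 + 706 = 258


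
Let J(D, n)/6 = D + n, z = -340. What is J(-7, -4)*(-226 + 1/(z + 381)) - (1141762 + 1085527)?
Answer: -90707359/41 ≈ -2.2124e+6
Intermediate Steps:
J(D, n) = 6*D + 6*n (J(D, n) = 6*(D + n) = 6*D + 6*n)
J(-7, -4)*(-226 + 1/(z + 381)) - (1141762 + 1085527) = (6*(-7) + 6*(-4))*(-226 + 1/(-340 + 381)) - (1141762 + 1085527) = (-42 - 24)*(-226 + 1/41) - 1*2227289 = -66*(-226 + 1/41) - 2227289 = -66*(-9265/41) - 2227289 = 611490/41 - 2227289 = -90707359/41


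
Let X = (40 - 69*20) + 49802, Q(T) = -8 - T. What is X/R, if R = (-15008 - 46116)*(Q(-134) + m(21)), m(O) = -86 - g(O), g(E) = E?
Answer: -24231/580678 ≈ -0.041729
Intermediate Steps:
m(O) = -86 - O
R = -1161356 (R = (-15008 - 46116)*((-8 - 1*(-134)) + (-86 - 1*21)) = -61124*((-8 + 134) + (-86 - 21)) = -61124*(126 - 107) = -61124*19 = -1161356)
X = 48462 (X = (40 - 1380) + 49802 = -1340 + 49802 = 48462)
X/R = 48462/(-1161356) = 48462*(-1/1161356) = -24231/580678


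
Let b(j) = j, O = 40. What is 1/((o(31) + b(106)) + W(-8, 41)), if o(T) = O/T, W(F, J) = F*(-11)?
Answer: 31/6054 ≈ 0.0051206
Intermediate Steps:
W(F, J) = -11*F
o(T) = 40/T
1/((o(31) + b(106)) + W(-8, 41)) = 1/((40/31 + 106) - 11*(-8)) = 1/((40*(1/31) + 106) + 88) = 1/((40/31 + 106) + 88) = 1/(3326/31 + 88) = 1/(6054/31) = 31/6054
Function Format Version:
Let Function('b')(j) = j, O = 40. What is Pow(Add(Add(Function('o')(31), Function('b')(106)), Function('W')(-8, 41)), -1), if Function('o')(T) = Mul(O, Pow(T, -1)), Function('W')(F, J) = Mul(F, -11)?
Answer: Rational(31, 6054) ≈ 0.0051206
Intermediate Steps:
Function('W')(F, J) = Mul(-11, F)
Function('o')(T) = Mul(40, Pow(T, -1))
Pow(Add(Add(Function('o')(31), Function('b')(106)), Function('W')(-8, 41)), -1) = Pow(Add(Add(Mul(40, Pow(31, -1)), 106), Mul(-11, -8)), -1) = Pow(Add(Add(Mul(40, Rational(1, 31)), 106), 88), -1) = Pow(Add(Add(Rational(40, 31), 106), 88), -1) = Pow(Add(Rational(3326, 31), 88), -1) = Pow(Rational(6054, 31), -1) = Rational(31, 6054)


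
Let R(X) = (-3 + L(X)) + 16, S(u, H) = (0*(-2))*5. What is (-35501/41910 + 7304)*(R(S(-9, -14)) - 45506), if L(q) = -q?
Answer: -13924276298527/41910 ≈ -3.3224e+8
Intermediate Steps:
S(u, H) = 0 (S(u, H) = 0*5 = 0)
R(X) = 13 - X (R(X) = (-3 - X) + 16 = 13 - X)
(-35501/41910 + 7304)*(R(S(-9, -14)) - 45506) = (-35501/41910 + 7304)*((13 - 1*0) - 45506) = (-35501*1/41910 + 7304)*((13 + 0) - 45506) = (-35501/41910 + 7304)*(13 - 45506) = (306075139/41910)*(-45493) = -13924276298527/41910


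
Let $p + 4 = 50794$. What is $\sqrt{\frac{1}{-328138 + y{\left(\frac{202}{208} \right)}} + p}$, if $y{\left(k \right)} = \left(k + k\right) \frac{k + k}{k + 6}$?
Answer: $\frac{4 \sqrt{121448613254401351612290}}{6185391099} \approx 225.37$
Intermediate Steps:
$p = 50790$ ($p = -4 + 50794 = 50790$)
$y{\left(k \right)} = \frac{4 k^{2}}{6 + k}$ ($y{\left(k \right)} = 2 k \frac{2 k}{6 + k} = \frac{4 k^{2}}{6 + k}$)
$\sqrt{\frac{1}{-328138 + y{\left(\frac{202}{208} \right)}} + p} = \sqrt{\frac{1}{-328138 + \frac{4 \left(\frac{202}{208}\right)^{2}}{6 + \frac{202}{208}}} + 50790} = \sqrt{\frac{1}{-328138 + \frac{4 \left(202 \cdot \frac{1}{208}\right)^{2}}{6 + 202 \cdot \frac{1}{208}}} + 50790} = \sqrt{\frac{1}{-328138 + \frac{4 \left(\frac{101}{104}\right)^{2}}{6 + \frac{101}{104}}} + 50790} = \sqrt{\frac{1}{-328138 + 4 \cdot \frac{10201}{10816} \frac{1}{\frac{725}{104}}} + 50790} = \sqrt{\frac{1}{-328138 + 4 \cdot \frac{10201}{10816} \cdot \frac{104}{725}} + 50790} = \sqrt{\frac{1}{-328138 + \frac{10201}{18850}} + 50790} = \sqrt{\frac{1}{- \frac{6185391099}{18850}} + 50790} = \sqrt{- \frac{18850}{6185391099} + 50790} = \sqrt{\frac{314156013899360}{6185391099}} = \frac{4 \sqrt{121448613254401351612290}}{6185391099}$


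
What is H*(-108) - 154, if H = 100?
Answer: -10954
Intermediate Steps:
H*(-108) - 154 = 100*(-108) - 154 = -10800 - 154 = -10954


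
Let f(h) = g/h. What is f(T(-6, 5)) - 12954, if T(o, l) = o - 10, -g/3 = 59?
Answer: -207087/16 ≈ -12943.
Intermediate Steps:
g = -177 (g = -3*59 = -177)
T(o, l) = -10 + o
f(h) = -177/h
f(T(-6, 5)) - 12954 = -177/(-10 - 6) - 12954 = -177/(-16) - 12954 = -177*(-1/16) - 12954 = 177/16 - 12954 = -207087/16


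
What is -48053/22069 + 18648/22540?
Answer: -827059/612605 ≈ -1.3501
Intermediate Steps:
-48053/22069 + 18648/22540 = -48053*1/22069 + 18648*(1/22540) = -1657/761 + 666/805 = -827059/612605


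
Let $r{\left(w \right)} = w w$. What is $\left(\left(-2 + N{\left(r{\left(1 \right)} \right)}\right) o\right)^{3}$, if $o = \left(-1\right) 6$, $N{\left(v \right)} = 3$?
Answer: $-216$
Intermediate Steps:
$r{\left(w \right)} = w^{2}$
$o = -6$
$\left(\left(-2 + N{\left(r{\left(1 \right)} \right)}\right) o\right)^{3} = \left(\left(-2 + 3\right) \left(-6\right)\right)^{3} = \left(1 \left(-6\right)\right)^{3} = \left(-6\right)^{3} = -216$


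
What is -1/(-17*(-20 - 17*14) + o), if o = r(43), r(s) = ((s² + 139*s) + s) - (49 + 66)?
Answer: -1/12140 ≈ -8.2372e-5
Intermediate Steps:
r(s) = -115 + s² + 140*s (r(s) = (s² + 140*s) - 1*115 = (s² + 140*s) - 115 = -115 + s² + 140*s)
o = 7754 (o = -115 + 43² + 140*43 = -115 + 1849 + 6020 = 7754)
-1/(-17*(-20 - 17*14) + o) = -1/(-17*(-20 - 17*14) + 7754) = -1/(-17*(-20 - 238) + 7754) = -1/(-17*(-258) + 7754) = -1/(4386 + 7754) = -1/12140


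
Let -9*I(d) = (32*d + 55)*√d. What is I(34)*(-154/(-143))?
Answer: -1778*√34/13 ≈ -797.50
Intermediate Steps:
I(d) = -√d*(55 + 32*d)/9 (I(d) = -(32*d + 55)*√d/9 = -(55 + 32*d)*√d/9 = -√d*(55 + 32*d)/9)
I(34)*(-154/(-143)) = (√34*(-55 - 32*34)/9)*(-154/(-143)) = (√34*(-55 - 1088)/9)*(-154*(-1/143)) = ((⅑)*√34*(-1143))*(14/13) = -127*√34*(14/13) = -1778*√34/13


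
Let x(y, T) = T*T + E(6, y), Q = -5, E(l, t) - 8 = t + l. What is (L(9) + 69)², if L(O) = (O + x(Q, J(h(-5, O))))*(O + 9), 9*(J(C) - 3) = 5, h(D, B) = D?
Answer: 31192225/81 ≈ 3.8509e+5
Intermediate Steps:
E(l, t) = 8 + l + t (E(l, t) = 8 + (t + l) = 8 + (l + t) = 8 + l + t)
J(C) = 32/9 (J(C) = 3 + (⅑)*5 = 3 + 5/9 = 32/9)
x(y, T) = 14 + y + T² (x(y, T) = T*T + (8 + 6 + y) = T² + (14 + y) = 14 + y + T²)
L(O) = (9 + O)*(1753/81 + O) (L(O) = (O + (14 - 5 + (32/9)²))*(O + 9) = (O + (14 - 5 + 1024/81))*(9 + O) = (O + 1753/81)*(9 + O) = (1753/81 + O)*(9 + O) = (9 + O)*(1753/81 + O))
(L(9) + 69)² = ((1753/9 + 9² + (2482/81)*9) + 69)² = ((1753/9 + 81 + 2482/9) + 69)² = (4964/9 + 69)² = (5585/9)² = 31192225/81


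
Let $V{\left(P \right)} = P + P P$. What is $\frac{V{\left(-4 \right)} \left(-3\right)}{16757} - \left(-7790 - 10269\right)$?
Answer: $\frac{302614627}{16757} \approx 18059.0$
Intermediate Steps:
$V{\left(P \right)} = P + P^{2}$
$\frac{V{\left(-4 \right)} \left(-3\right)}{16757} - \left(-7790 - 10269\right) = \frac{- 4 \left(1 - 4\right) \left(-3\right)}{16757} - \left(-7790 - 10269\right) = \left(-4\right) \left(-3\right) \left(-3\right) \frac{1}{16757} - \left(-7790 - 10269\right) = 12 \left(-3\right) \frac{1}{16757} - -18059 = \left(-36\right) \frac{1}{16757} + 18059 = - \frac{36}{16757} + 18059 = \frac{302614627}{16757}$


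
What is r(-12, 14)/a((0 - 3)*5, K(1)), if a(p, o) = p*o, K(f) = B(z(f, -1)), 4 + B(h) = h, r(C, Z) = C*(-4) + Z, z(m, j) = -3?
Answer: 62/105 ≈ 0.59048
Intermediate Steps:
r(C, Z) = Z - 4*C (r(C, Z) = -4*C + Z = Z - 4*C)
B(h) = -4 + h
K(f) = -7 (K(f) = -4 - 3 = -7)
a(p, o) = o*p
r(-12, 14)/a((0 - 3)*5, K(1)) = (14 - 4*(-12))/((-7*(0 - 3)*5)) = (14 + 48)/((-(-21)*5)) = 62/((-7*(-15))) = 62/105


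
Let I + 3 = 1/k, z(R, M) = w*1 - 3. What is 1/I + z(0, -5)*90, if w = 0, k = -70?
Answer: -57040/211 ≈ -270.33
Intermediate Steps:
z(R, M) = -3 (z(R, M) = 0*1 - 3 = 0 - 3 = -3)
I = -211/70 (I = -3 + 1/(-70) = -3 - 1/70 = -211/70 ≈ -3.0143)
1/I + z(0, -5)*90 = 1/(-211/70) - 3*90 = -70/211 - 270 = -57040/211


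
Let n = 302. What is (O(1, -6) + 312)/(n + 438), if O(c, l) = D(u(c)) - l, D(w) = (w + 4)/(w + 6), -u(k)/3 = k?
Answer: 191/444 ≈ 0.43018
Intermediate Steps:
u(k) = -3*k
D(w) = (4 + w)/(6 + w)
O(c, l) = -l + (4 - 3*c)/(6 - 3*c) (O(c, l) = (4 - 3*c)/(6 - 3*c) - l = -l + (4 - 3*c)/(6 - 3*c))
(O(1, -6) + 312)/(n + 438) = ((-4/3 + 1 - 1*(-6)*(-2 + 1))/(-2 + 1) + 312)/(302 + 438) = ((-4/3 + 1 - 1*(-6)*(-1))/(-1) + 312)/740 = (-(-4/3 + 1 - 6) + 312)*(1/740) = (-1*(-19/3) + 312)*(1/740) = (19/3 + 312)*(1/740) = (955/3)*(1/740) = 191/444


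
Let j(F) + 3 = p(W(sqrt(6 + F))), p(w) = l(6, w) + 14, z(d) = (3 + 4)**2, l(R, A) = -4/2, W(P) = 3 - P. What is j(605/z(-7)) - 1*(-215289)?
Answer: 215298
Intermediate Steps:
l(R, A) = -2 (l(R, A) = -4*1/2 = -2)
z(d) = 49 (z(d) = 7**2 = 49)
p(w) = 12 (p(w) = -2 + 14 = 12)
j(F) = 9 (j(F) = -3 + 12 = 9)
j(605/z(-7)) - 1*(-215289) = 9 - 1*(-215289) = 9 + 215289 = 215298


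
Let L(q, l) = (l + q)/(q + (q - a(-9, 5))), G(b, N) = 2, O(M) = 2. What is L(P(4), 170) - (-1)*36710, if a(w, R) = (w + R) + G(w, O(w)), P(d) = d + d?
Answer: 330479/9 ≈ 36720.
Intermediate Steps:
P(d) = 2*d
a(w, R) = 2 + R + w (a(w, R) = (w + R) + 2 = (R + w) + 2 = 2 + R + w)
L(q, l) = (l + q)/(2 + 2*q) (L(q, l) = (l + q)/(q + (q - (2 + 5 - 9))) = (l + q)/(q + (q - 1*(-2))) = (l + q)/(q + (q + 2)) = (l + q)/(q + (2 + q)) = (l + q)/(2 + 2*q))
L(P(4), 170) - (-1)*36710 = (170 + 2*4)/(2*(1 + 2*4)) - (-1)*36710 = (170 + 8)/(2*(1 + 8)) - 1*(-36710) = (½)*178/9 + 36710 = (½)*(⅑)*178 + 36710 = 89/9 + 36710 = 330479/9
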